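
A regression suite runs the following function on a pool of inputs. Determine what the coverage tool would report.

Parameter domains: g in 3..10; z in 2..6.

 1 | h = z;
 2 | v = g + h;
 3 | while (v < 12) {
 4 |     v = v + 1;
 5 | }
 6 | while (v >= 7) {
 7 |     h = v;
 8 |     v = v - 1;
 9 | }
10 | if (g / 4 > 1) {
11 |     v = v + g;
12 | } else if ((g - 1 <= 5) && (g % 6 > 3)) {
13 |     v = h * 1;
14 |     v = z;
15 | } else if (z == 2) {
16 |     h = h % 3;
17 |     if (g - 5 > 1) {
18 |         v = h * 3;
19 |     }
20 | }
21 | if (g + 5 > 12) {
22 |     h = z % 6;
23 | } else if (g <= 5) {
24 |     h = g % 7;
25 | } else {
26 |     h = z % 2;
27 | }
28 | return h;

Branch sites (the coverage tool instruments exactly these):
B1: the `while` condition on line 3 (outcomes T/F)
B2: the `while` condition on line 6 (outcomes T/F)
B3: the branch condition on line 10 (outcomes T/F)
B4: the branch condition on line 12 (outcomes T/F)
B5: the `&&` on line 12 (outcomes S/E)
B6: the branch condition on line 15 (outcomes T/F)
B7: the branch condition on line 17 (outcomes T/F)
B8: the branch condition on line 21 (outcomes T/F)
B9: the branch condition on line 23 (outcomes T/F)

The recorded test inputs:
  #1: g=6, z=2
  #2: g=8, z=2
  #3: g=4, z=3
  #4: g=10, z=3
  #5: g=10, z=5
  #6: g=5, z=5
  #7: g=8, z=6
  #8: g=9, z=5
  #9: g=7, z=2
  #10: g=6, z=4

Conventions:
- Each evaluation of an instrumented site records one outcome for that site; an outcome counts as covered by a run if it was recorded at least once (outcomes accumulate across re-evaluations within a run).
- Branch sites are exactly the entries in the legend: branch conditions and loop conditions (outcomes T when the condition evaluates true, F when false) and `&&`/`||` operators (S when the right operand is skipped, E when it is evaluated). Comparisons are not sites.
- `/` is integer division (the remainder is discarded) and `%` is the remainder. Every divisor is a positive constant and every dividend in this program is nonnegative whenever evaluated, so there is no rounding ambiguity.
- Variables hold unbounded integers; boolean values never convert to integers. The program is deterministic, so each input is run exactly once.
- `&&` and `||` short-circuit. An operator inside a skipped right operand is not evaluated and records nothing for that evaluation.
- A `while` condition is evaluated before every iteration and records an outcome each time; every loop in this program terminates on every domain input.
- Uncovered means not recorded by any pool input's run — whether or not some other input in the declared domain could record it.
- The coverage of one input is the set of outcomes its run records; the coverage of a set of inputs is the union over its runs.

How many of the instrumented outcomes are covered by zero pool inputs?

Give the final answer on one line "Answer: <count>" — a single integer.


test 1 (g=6, z=2) fires B1->T, B1->T, B1->T, B1->T, B1->F, B2->T, B2->T, B2->T, B2->T, B2->T, B2->T, B2->F, B3->F, B5->E, ...; hits B1=T, B1=F, B2=T, B2=F, B3=F, B4=F, B5=E, B6=T, B7=F, B8=F, B9=F
test 2 (g=8, z=2) fires B1->T, B1->T, B1->F, B2->T, B2->T, B2->T, B2->T, B2->T, B2->T, B2->F, B3->T, B8->T; hits B1=T, B1=F, B2=T, B2=F, B3=T, B8=T
test 3 (g=4, z=3) fires B1->T, B1->T, B1->T, B1->T, B1->T, B1->F, B2->T, B2->T, B2->T, B2->T, B2->T, B2->T, B2->F, B3->F, ...; hits B1=T, B1=F, B2=T, B2=F, B3=F, B4=T, B5=E, B8=F, B9=T
test 4 (g=10, z=3) fires B1->F, B2->T, B2->T, B2->T, B2->T, B2->T, B2->T, B2->T, B2->F, B3->T, B8->T; hits B1=F, B2=T, B2=F, B3=T, B8=T
test 5 (g=10, z=5) fires B1->F, B2->T, B2->T, B2->T, B2->T, B2->T, B2->T, B2->T, B2->T, B2->T, B2->F, B3->T, B8->T; hits B1=F, B2=T, B2=F, B3=T, B8=T
test 6 (g=5, z=5) fires B1->T, B1->T, B1->F, B2->T, B2->T, B2->T, B2->T, B2->T, B2->T, B2->F, B3->F, B5->E, B4->T, B8->F, ...; hits B1=T, B1=F, B2=T, B2=F, B3=F, B4=T, B5=E, B8=F, B9=T
test 7 (g=8, z=6) fires B1->F, B2->T, B2->T, B2->T, B2->T, B2->T, B2->T, B2->T, B2->T, B2->F, B3->T, B8->T; hits B1=F, B2=T, B2=F, B3=T, B8=T
test 8 (g=9, z=5) fires B1->F, B2->T, B2->T, B2->T, B2->T, B2->T, B2->T, B2->T, B2->T, B2->F, B3->T, B8->T; hits B1=F, B2=T, B2=F, B3=T, B8=T
test 9 (g=7, z=2) fires B1->T, B1->T, B1->T, B1->F, B2->T, B2->T, B2->T, B2->T, B2->T, B2->T, B2->F, B3->F, B5->S, B4->F, ...; hits B1=T, B1=F, B2=T, B2=F, B3=F, B4=F, B5=S, B6=T, B7=T, B8=F, B9=F
test 10 (g=6, z=4) fires B1->T, B1->T, B1->F, B2->T, B2->T, B2->T, B2->T, B2->T, B2->T, B2->F, B3->F, B5->E, B4->F, B6->F, ...; hits B1=T, B1=F, B2=T, B2=F, B3=F, B4=F, B5=E, B6=F, B8=F, B9=F
union over the pool: B1=T, B1=F, B2=T, B2=F, B3=T, B3=F, B4=T, B4=F, B5=S, B5=E, B6=T, B6=F, B7=T, B7=F, B8=T, B8=F, B9=T, B9=F
uncovered (0 of 18): none
Answer: 0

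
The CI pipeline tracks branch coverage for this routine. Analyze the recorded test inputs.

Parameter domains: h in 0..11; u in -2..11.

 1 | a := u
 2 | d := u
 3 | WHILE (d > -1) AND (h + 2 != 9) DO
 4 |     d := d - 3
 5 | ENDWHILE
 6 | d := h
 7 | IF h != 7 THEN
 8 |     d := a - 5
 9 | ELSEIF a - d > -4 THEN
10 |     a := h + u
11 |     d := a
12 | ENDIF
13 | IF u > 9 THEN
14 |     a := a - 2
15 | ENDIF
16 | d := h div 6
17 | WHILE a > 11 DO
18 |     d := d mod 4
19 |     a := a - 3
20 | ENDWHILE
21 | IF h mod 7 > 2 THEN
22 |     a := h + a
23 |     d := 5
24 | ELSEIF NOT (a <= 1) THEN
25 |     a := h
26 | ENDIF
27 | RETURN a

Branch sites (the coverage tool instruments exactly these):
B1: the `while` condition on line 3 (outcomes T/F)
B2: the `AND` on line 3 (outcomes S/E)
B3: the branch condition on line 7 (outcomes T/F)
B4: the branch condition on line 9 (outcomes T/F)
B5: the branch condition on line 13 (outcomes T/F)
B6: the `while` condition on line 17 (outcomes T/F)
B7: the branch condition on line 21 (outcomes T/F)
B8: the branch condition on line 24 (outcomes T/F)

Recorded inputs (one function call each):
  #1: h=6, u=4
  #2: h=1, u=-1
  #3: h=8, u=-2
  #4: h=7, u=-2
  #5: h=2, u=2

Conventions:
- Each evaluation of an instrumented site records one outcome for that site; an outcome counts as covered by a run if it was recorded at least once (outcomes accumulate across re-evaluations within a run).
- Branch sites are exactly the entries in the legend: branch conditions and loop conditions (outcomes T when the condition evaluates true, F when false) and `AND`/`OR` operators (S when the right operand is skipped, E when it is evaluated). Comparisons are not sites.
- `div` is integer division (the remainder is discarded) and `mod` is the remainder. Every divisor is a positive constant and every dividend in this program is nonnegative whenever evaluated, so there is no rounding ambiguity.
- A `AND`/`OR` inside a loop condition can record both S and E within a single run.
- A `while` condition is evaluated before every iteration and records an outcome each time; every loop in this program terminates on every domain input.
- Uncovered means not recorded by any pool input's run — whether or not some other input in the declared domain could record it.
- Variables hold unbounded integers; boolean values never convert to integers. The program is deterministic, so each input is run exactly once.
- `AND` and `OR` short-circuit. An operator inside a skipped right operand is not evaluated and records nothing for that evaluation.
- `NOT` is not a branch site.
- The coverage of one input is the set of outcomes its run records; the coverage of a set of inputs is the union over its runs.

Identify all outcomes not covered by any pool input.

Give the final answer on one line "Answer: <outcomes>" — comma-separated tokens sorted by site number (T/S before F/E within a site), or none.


run #1 (h=6, u=4) runs B2->E, B1->T, B2->E, B1->T, B2->S, B1->F, B3->T, B5->F, B6->F, B7->T; records B1=T, B1=F, B2=S, B2=E, B3=T, B5=F, B6=F, B7=T
run #2 (h=1, u=-1) runs B2->S, B1->F, B3->T, B5->F, B6->F, B7->F, B8->F; records B1=F, B2=S, B3=T, B5=F, B6=F, B7=F, B8=F
run #3 (h=8, u=-2) runs B2->S, B1->F, B3->T, B5->F, B6->F, B7->F, B8->F; records B1=F, B2=S, B3=T, B5=F, B6=F, B7=F, B8=F
run #4 (h=7, u=-2) runs B2->S, B1->F, B3->F, B4->F, B5->F, B6->F, B7->F, B8->F; records B1=F, B2=S, B3=F, B4=F, B5=F, B6=F, B7=F, B8=F
run #5 (h=2, u=2) runs B2->E, B1->T, B2->S, B1->F, B3->T, B5->F, B6->F, B7->F, B8->T; records B1=T, B1=F, B2=S, B2=E, B3=T, B5=F, B6=F, B7=F, B8=T
union over the pool: B1=T, B1=F, B2=S, B2=E, B3=T, B3=F, B4=F, B5=F, B6=F, B7=T, B7=F, B8=T, B8=F
uncovered (3 of 16): B4=T, B5=T, B6=T
Answer: B4=T, B5=T, B6=T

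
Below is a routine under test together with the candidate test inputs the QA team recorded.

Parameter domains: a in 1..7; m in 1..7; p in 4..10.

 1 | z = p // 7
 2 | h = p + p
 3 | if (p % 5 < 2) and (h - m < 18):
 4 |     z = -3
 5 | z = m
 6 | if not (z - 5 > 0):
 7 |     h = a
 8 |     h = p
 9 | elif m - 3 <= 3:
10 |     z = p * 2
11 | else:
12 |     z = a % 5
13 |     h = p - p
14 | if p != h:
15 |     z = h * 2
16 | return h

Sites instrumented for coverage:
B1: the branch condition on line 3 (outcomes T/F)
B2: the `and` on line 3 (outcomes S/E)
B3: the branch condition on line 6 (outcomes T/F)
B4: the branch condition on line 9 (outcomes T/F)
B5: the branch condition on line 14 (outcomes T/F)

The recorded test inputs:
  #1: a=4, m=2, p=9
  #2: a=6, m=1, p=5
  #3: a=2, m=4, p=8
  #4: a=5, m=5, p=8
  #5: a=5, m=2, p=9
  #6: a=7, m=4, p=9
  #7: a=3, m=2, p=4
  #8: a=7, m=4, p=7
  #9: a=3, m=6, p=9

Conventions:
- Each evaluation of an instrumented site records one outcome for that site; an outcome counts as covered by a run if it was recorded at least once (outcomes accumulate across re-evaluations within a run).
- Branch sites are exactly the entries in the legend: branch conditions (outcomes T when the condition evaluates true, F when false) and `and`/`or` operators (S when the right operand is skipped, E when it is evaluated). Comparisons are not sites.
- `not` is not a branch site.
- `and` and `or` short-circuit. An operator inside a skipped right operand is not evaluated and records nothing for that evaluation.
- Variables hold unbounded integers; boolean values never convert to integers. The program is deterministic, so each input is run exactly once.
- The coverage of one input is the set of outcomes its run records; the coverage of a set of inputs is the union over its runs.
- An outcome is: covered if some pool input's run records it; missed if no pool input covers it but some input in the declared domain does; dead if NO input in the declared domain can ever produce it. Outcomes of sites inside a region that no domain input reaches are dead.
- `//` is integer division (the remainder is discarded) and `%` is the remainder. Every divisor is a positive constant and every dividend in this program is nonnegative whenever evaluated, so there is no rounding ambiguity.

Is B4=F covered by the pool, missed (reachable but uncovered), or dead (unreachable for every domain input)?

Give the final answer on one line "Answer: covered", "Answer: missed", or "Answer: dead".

no pool input records B4=F
but domain input (a=1, m=7, p=4) does record it -> reachable, so missed

Answer: missed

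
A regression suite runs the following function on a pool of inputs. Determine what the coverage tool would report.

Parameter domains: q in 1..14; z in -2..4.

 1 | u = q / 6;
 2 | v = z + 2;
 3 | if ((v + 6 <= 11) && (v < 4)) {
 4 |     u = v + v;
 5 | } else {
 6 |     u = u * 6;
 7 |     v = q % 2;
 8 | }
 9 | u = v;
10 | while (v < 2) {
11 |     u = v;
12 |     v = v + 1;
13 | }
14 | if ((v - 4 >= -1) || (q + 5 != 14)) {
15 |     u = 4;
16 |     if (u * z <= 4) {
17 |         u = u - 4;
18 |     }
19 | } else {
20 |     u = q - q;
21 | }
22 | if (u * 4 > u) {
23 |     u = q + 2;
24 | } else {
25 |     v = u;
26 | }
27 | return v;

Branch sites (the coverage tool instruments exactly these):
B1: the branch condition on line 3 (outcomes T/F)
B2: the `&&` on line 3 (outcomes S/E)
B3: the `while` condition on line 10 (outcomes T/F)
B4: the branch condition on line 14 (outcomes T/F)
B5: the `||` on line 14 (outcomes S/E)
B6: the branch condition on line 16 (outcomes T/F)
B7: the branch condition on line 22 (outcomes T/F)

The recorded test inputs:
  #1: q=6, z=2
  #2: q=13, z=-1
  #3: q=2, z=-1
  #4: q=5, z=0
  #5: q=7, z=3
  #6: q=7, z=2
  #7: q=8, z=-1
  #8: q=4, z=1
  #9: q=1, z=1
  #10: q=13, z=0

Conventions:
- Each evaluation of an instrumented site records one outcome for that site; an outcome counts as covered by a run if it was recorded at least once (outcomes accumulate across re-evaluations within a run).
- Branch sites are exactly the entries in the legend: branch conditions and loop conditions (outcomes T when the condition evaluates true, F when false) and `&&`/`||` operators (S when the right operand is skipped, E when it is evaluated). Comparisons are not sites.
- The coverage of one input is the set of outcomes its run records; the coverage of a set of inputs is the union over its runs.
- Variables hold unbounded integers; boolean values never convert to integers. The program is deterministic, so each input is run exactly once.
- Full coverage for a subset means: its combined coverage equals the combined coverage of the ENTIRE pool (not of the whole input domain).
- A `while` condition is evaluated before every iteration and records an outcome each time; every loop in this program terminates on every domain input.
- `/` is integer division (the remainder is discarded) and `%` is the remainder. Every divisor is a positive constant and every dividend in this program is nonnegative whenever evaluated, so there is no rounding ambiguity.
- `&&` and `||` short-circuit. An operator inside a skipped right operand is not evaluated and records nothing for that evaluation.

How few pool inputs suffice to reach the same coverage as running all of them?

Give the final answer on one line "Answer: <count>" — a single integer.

input #1 (q=6, z=2): events B2->E, B1->F, B3->T, B3->T, B3->F, B5->E, B4->T, B6->F, B7->T; covers B1=F, B2=E, B3=T, B3=F, B4=T, B5=E, B6=F, B7=T
input #2 (q=13, z=-1): events B2->E, B1->T, B3->T, B3->F, B5->E, B4->T, B6->T, B7->F; covers B1=T, B2=E, B3=T, B3=F, B4=T, B5=E, B6=T, B7=F
input #3 (q=2, z=-1): events B2->E, B1->T, B3->T, B3->F, B5->E, B4->T, B6->T, B7->F; covers B1=T, B2=E, B3=T, B3=F, B4=T, B5=E, B6=T, B7=F
input #4 (q=5, z=0): events B2->E, B1->T, B3->F, B5->E, B4->T, B6->T, B7->F; covers B1=T, B2=E, B3=F, B4=T, B5=E, B6=T, B7=F
input #5 (q=7, z=3): events B2->E, B1->F, B3->T, B3->F, B5->E, B4->T, B6->F, B7->T; covers B1=F, B2=E, B3=T, B3=F, B4=T, B5=E, B6=F, B7=T
input #6 (q=7, z=2): events B2->E, B1->F, B3->T, B3->F, B5->E, B4->T, B6->F, B7->T; covers B1=F, B2=E, B3=T, B3=F, B4=T, B5=E, B6=F, B7=T
input #7 (q=8, z=-1): events B2->E, B1->T, B3->T, B3->F, B5->E, B4->T, B6->T, B7->F; covers B1=T, B2=E, B3=T, B3=F, B4=T, B5=E, B6=T, B7=F
input #8 (q=4, z=1): events B2->E, B1->T, B3->F, B5->S, B4->T, B6->T, B7->F; covers B1=T, B2=E, B3=F, B4=T, B5=S, B6=T, B7=F
input #9 (q=1, z=1): events B2->E, B1->T, B3->F, B5->S, B4->T, B6->T, B7->F; covers B1=T, B2=E, B3=F, B4=T, B5=S, B6=T, B7=F
input #10 (q=13, z=0): events B2->E, B1->T, B3->F, B5->E, B4->T, B6->T, B7->F; covers B1=T, B2=E, B3=F, B4=T, B5=E, B6=T, B7=F
the full pool covers 12 outcomes: B1=T, B1=F, B2=E, B3=T, B3=F, B4=T, B5=S, B5=E, B6=T, B6=F, B7=T, B7=F
checked all size-1 subsets: none covers 12 outcomes (max 8/12)
the canonical winner is {1, 8}: size 2, full 12-outcome coverage, earliest index list among size-2 covers

Answer: 2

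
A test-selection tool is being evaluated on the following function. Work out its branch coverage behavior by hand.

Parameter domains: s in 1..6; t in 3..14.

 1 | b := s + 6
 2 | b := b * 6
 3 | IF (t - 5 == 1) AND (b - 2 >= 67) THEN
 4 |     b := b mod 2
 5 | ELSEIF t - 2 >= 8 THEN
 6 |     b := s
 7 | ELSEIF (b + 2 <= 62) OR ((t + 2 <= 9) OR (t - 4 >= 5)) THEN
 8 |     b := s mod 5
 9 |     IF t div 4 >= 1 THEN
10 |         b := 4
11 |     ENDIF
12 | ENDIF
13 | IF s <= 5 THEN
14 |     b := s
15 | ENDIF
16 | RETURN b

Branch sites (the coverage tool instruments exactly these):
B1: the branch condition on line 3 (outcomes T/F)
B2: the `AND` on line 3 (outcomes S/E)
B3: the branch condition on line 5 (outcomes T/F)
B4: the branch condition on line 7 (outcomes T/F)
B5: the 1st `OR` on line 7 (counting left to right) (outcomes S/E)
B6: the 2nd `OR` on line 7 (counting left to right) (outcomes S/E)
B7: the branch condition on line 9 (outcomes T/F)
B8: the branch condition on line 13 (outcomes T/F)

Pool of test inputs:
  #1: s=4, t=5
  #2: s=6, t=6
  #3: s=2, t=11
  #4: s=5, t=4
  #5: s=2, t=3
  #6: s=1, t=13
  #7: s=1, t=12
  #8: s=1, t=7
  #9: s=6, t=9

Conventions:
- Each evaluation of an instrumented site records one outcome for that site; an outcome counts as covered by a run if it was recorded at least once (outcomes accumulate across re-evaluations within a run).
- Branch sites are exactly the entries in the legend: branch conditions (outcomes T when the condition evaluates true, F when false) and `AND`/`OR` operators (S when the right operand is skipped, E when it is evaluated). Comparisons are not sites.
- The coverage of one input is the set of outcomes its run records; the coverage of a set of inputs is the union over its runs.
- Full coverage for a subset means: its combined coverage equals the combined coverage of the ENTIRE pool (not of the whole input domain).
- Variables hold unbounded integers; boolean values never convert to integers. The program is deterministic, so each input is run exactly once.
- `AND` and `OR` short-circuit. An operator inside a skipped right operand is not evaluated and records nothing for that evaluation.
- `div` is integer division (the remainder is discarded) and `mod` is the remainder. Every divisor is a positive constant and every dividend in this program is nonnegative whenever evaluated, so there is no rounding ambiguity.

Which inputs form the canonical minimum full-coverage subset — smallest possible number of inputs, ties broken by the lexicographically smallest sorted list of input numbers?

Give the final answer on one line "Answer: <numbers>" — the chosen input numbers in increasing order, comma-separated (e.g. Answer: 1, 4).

input #1, s=4, t=5: events B2->S, B1->F, B3->F, B5->S, B4->T, B7->T, B8->T; outcomes B1=F, B2=S, B3=F, B4=T, B5=S, B7=T, B8=T
input #2, s=6, t=6: events B2->E, B1->T, B8->F; outcomes B1=T, B2=E, B8=F
input #3, s=2, t=11: events B2->S, B1->F, B3->T, B8->T; outcomes B1=F, B2=S, B3=T, B8=T
input #4, s=5, t=4: events B2->S, B1->F, B3->F, B5->E, B6->S, B4->T, B7->T, B8->T; outcomes B1=F, B2=S, B3=F, B4=T, B5=E, B6=S, B7=T, B8=T
input #5, s=2, t=3: events B2->S, B1->F, B3->F, B5->S, B4->T, B7->F, B8->T; outcomes B1=F, B2=S, B3=F, B4=T, B5=S, B7=F, B8=T
input #6, s=1, t=13: events B2->S, B1->F, B3->T, B8->T; outcomes B1=F, B2=S, B3=T, B8=T
input #7, s=1, t=12: events B2->S, B1->F, B3->T, B8->T; outcomes B1=F, B2=S, B3=T, B8=T
input #8, s=1, t=7: events B2->S, B1->F, B3->F, B5->S, B4->T, B7->T, B8->T; outcomes B1=F, B2=S, B3=F, B4=T, B5=S, B7=T, B8=T
input #9, s=6, t=9: events B2->S, B1->F, B3->F, B5->E, B6->E, B4->T, B7->T, B8->F; outcomes B1=F, B2=S, B3=F, B4=T, B5=E, B6=E, B7=T, B8=F
the full pool covers 15 outcomes: B1=T, B1=F, B2=S, B2=E, B3=T, B3=F, B4=T, B5=S, B5=E, B6=S, B6=E, B7=T, B7=F, B8=T, B8=F
checked all size-1 subsets: none covers 15 outcomes (max 8/15)
checked all size-2 subsets: none covers 15 outcomes (max 11/15)
checked all size-3 subsets: none covers 15 outcomes (max 13/15)
checked all size-4 subsets: none covers 15 outcomes (max 14/15)
size 5: inputs {2, 3, 4, 5, 9} cover all 15 outcomes, and no lexicographically smaller subset of this size does

Answer: 2, 3, 4, 5, 9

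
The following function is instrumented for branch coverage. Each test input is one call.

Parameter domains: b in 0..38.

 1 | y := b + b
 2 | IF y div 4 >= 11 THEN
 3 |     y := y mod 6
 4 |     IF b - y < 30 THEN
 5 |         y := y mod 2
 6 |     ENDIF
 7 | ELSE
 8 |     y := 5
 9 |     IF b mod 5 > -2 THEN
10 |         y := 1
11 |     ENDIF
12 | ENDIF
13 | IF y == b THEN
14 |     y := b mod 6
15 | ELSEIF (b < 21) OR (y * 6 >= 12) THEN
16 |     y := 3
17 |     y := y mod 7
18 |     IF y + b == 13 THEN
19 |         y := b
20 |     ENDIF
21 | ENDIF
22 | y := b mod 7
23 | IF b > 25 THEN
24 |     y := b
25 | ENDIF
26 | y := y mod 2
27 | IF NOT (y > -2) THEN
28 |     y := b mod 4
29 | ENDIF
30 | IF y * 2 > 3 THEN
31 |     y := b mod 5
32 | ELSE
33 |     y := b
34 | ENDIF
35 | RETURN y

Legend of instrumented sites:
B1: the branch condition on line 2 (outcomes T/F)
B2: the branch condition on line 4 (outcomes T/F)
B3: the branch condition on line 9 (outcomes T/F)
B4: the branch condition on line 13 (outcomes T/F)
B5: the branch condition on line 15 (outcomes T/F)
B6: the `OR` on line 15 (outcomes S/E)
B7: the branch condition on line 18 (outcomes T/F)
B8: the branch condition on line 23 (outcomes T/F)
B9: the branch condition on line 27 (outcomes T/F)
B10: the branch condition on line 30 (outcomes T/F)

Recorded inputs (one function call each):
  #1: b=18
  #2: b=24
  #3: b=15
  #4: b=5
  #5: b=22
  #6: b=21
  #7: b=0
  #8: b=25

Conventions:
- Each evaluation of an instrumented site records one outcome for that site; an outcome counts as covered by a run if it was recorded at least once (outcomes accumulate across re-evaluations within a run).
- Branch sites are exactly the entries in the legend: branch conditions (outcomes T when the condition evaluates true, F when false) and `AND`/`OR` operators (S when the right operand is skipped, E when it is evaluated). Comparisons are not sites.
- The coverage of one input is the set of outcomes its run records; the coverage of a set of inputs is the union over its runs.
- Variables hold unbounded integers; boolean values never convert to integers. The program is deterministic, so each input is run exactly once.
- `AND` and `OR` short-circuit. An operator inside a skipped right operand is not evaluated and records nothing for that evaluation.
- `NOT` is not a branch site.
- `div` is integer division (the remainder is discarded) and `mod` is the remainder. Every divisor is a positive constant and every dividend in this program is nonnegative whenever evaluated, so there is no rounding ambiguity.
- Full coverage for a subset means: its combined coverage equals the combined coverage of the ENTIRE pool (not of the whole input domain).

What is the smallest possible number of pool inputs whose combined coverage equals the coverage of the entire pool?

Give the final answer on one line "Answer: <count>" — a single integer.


test 1 (b=18) fires B1->F, B3->T, B4->F, B6->S, B5->T, B7->F, B8->F, B9->F, B10->F; hits B1=F, B3=T, B4=F, B5=T, B6=S, B7=F, B8=F, B9=F, B10=F
test 2 (b=24) fires B1->T, B2->T, B4->F, B6->E, B5->F, B8->F, B9->F, B10->F; hits B1=T, B2=T, B4=F, B5=F, B6=E, B8=F, B9=F, B10=F
test 3 (b=15) fires B1->F, B3->T, B4->F, B6->S, B5->T, B7->F, B8->F, B9->F, B10->F; hits B1=F, B3=T, B4=F, B5=T, B6=S, B7=F, B8=F, B9=F, B10=F
test 4 (b=5) fires B1->F, B3->T, B4->F, B6->S, B5->T, B7->F, B8->F, B9->F, B10->F; hits B1=F, B3=T, B4=F, B5=T, B6=S, B7=F, B8=F, B9=F, B10=F
test 5 (b=22) fires B1->T, B2->T, B4->F, B6->E, B5->F, B8->F, B9->F, B10->F; hits B1=T, B2=T, B4=F, B5=F, B6=E, B8=F, B9=F, B10=F
test 6 (b=21) fires B1->F, B3->T, B4->F, B6->E, B5->F, B8->F, B9->F, B10->F; hits B1=F, B3=T, B4=F, B5=F, B6=E, B8=F, B9=F, B10=F
test 7 (b=0) fires B1->F, B3->T, B4->F, B6->S, B5->T, B7->F, B8->F, B9->F, B10->F; hits B1=F, B3=T, B4=F, B5=T, B6=S, B7=F, B8=F, B9=F, B10=F
test 8 (b=25) fires B1->T, B2->T, B4->F, B6->E, B5->F, B8->F, B9->F, B10->F; hits B1=T, B2=T, B4=F, B5=F, B6=E, B8=F, B9=F, B10=F
together the pool reaches 13 outcomes: B1=T, B1=F, B2=T, B3=T, B4=F, B5=T, B5=F, B6=S, B6=E, B7=F, B8=F, B9=F, B10=F
no size-1 subset reaches all 13 outcomes (best union: 9/13)
at size 2, {1, 2} reaches all 13 outcomes; every lexicographically earlier size-2 subset fails
Answer: 2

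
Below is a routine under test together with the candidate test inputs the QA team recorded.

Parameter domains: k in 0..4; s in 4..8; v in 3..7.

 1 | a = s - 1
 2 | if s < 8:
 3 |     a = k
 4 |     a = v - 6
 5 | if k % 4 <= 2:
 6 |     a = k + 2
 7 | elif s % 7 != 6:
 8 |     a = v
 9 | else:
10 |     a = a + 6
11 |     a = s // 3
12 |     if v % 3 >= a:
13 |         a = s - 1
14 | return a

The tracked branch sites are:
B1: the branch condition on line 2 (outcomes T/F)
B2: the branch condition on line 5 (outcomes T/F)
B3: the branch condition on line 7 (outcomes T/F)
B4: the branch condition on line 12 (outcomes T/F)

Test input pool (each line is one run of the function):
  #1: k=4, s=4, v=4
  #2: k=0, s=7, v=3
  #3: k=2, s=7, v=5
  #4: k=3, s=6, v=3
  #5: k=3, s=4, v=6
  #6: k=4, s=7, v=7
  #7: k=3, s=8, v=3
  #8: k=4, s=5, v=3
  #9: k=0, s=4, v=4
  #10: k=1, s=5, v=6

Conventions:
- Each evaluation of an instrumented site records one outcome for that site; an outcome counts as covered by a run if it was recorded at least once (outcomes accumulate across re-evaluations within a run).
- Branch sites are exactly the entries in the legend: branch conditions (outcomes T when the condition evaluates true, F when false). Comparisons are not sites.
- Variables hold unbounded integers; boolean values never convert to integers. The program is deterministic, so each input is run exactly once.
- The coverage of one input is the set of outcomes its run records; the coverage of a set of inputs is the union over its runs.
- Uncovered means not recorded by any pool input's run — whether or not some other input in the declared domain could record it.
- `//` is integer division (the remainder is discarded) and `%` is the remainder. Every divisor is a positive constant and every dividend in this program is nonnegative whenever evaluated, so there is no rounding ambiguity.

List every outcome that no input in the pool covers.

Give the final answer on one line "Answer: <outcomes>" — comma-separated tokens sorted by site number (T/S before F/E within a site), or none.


input #1, k=4, s=4, v=4: events B1->T, B2->T; outcomes B1=T, B2=T
input #2, k=0, s=7, v=3: events B1->T, B2->T; outcomes B1=T, B2=T
input #3, k=2, s=7, v=5: events B1->T, B2->T; outcomes B1=T, B2=T
input #4, k=3, s=6, v=3: events B1->T, B2->F, B3->F, B4->F; outcomes B1=T, B2=F, B3=F, B4=F
input #5, k=3, s=4, v=6: events B1->T, B2->F, B3->T; outcomes B1=T, B2=F, B3=T
input #6, k=4, s=7, v=7: events B1->T, B2->T; outcomes B1=T, B2=T
input #7, k=3, s=8, v=3: events B1->F, B2->F, B3->T; outcomes B1=F, B2=F, B3=T
input #8, k=4, s=5, v=3: events B1->T, B2->T; outcomes B1=T, B2=T
input #9, k=0, s=4, v=4: events B1->T, B2->T; outcomes B1=T, B2=T
input #10, k=1, s=5, v=6: events B1->T, B2->T; outcomes B1=T, B2=T
union over the pool: B1=T, B1=F, B2=T, B2=F, B3=T, B3=F, B4=F
uncovered (1 of 8): B4=T
Answer: B4=T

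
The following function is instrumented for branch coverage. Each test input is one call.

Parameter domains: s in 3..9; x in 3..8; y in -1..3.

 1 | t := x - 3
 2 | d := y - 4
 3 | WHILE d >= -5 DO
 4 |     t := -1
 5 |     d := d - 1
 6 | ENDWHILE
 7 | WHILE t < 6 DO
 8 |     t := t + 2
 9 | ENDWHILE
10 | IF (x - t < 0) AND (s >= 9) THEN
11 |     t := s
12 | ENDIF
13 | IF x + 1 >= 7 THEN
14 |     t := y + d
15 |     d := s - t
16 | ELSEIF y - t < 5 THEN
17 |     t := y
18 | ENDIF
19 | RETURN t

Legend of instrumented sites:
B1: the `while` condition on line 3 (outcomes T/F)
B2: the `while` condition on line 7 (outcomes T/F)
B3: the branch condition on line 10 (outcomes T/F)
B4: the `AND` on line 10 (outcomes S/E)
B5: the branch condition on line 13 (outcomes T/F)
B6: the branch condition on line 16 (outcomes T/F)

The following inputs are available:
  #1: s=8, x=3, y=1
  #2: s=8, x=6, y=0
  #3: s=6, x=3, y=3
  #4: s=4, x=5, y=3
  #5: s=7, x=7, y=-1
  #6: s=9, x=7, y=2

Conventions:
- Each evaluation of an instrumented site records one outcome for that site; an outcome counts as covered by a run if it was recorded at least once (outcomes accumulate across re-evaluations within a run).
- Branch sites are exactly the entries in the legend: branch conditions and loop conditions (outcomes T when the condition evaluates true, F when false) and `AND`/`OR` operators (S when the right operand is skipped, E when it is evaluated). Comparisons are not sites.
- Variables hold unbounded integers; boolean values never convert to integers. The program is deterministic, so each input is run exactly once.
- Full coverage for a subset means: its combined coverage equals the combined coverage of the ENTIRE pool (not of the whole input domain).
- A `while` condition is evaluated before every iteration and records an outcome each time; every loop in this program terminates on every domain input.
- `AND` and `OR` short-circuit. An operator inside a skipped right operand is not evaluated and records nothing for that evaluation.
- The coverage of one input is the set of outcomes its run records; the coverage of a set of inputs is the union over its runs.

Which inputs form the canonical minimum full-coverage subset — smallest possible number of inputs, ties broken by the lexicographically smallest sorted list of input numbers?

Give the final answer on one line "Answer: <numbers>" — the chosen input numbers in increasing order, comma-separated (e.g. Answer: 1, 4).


input #1 (s=8, x=3, y=1): events B1->T, B1->T, B1->T, B1->F, B2->T, B2->T, B2->T, B2->T, B2->F, B4->E, B3->F, B5->F, B6->T; covers B1=T, B1=F, B2=T, B2=F, B3=F, B4=E, B5=F, B6=T
input #2 (s=8, x=6, y=0): events B1->T, B1->T, B1->F, B2->T, B2->T, B2->T, B2->T, B2->F, B4->E, B3->F, B5->T; covers B1=T, B1=F, B2=T, B2=F, B3=F, B4=E, B5=T
input #3 (s=6, x=3, y=3): events B1->T, B1->T, B1->T, B1->T, B1->T, B1->F, B2->T, B2->T, B2->T, B2->T, B2->F, B4->E, B3->F, B5->F, ...; covers B1=T, B1=F, B2=T, B2=F, B3=F, B4=E, B5=F, B6=T
input #4 (s=4, x=5, y=3): events B1->T, B1->T, B1->T, B1->T, B1->T, B1->F, B2->T, B2->T, B2->T, B2->T, B2->F, B4->E, B3->F, B5->F, ...; covers B1=T, B1=F, B2=T, B2=F, B3=F, B4=E, B5=F, B6=T
input #5 (s=7, x=7, y=-1): events B1->T, B1->F, B2->T, B2->T, B2->T, B2->T, B2->F, B4->S, B3->F, B5->T; covers B1=T, B1=F, B2=T, B2=F, B3=F, B4=S, B5=T
input #6 (s=9, x=7, y=2): events B1->T, B1->T, B1->T, B1->T, B1->F, B2->T, B2->T, B2->T, B2->T, B2->F, B4->S, B3->F, B5->T; covers B1=T, B1=F, B2=T, B2=F, B3=F, B4=S, B5=T
the full pool covers 10 outcomes: B1=T, B1=F, B2=T, B2=F, B3=F, B4=S, B4=E, B5=T, B5=F, B6=T
size 1 is not enough: best union over all size-1 subsets is 8/10
inputs {1, 5} (size 2) cover everything; no size-2 subset with a lexicographically smaller index list covers all 10
Answer: 1, 5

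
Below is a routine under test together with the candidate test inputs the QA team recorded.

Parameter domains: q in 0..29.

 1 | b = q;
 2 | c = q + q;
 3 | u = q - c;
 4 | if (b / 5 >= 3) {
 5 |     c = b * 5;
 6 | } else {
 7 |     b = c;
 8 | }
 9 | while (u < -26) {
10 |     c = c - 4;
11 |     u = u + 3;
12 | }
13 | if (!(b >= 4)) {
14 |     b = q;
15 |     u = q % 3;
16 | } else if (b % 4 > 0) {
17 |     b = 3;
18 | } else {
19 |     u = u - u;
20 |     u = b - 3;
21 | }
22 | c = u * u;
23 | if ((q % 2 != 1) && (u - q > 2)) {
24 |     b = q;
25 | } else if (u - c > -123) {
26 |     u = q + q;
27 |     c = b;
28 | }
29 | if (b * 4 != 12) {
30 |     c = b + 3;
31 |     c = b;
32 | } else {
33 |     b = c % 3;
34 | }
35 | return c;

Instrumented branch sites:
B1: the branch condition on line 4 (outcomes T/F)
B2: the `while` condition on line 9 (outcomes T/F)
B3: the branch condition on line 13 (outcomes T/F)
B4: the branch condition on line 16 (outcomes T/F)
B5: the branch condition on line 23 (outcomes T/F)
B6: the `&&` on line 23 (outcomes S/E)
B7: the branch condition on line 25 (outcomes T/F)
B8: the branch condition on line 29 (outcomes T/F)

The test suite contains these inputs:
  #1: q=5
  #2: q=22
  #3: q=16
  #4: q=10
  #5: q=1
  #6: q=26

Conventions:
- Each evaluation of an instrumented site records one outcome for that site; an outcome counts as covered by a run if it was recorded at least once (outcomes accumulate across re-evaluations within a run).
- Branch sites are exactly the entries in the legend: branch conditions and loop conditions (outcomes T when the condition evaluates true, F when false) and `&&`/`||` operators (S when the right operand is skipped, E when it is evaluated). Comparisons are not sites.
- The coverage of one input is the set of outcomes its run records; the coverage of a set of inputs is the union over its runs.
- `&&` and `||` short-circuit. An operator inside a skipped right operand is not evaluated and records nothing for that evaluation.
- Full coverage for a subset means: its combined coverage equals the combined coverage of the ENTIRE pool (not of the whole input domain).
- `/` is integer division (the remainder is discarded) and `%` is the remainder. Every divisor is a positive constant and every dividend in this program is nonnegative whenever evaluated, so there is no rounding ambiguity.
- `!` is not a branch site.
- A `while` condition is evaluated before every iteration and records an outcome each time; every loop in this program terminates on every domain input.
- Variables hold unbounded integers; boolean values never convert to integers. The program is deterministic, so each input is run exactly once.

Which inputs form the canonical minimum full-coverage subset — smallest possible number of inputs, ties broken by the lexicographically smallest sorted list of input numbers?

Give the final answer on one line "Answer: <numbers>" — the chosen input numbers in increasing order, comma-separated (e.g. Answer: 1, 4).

#1 (q=5) -> B1->F, B2->F, B3->F, B4->T, B6->S, B5->F, B7->T, B8->F; covered: B1=F, B2=F, B3=F, B4=T, B5=F, B6=S, B7=T, B8=F
#2 (q=22) -> B1->T, B2->F, B3->F, B4->T, B6->E, B5->F, B7->F, B8->F; covered: B1=T, B2=F, B3=F, B4=T, B5=F, B6=E, B7=F, B8=F
#3 (q=16) -> B1->T, B2->F, B3->F, B4->F, B6->E, B5->F, B7->F, B8->T; covered: B1=T, B2=F, B3=F, B4=F, B5=F, B6=E, B7=F, B8=T
#4 (q=10) -> B1->F, B2->F, B3->F, B4->F, B6->E, B5->T, B8->T; covered: B1=F, B2=F, B3=F, B4=F, B5=T, B6=E, B8=T
#5 (q=1) -> B1->F, B2->F, B3->T, B6->S, B5->F, B7->T, B8->T; covered: B1=F, B2=F, B3=T, B5=F, B6=S, B7=T, B8=T
#6 (q=26) -> B1->T, B2->F, B3->F, B4->T, B6->E, B5->F, B7->F, B8->F; covered: B1=T, B2=F, B3=F, B4=T, B5=F, B6=E, B7=F, B8=F
union over all inputs: B1=T, B1=F, B2=F, B3=T, B3=F, B4=T, B4=F, B5=T, B5=F, B6=S, B6=E, B7=T, B7=F, B8=T, B8=F (15 outcomes)
checked all size-1 subsets: none covers 15 outcomes (max 8/15)
checked all size-2 subsets: none covers 15 outcomes (max 13/15)
size 3: inputs {2, 4, 5} cover all 15 outcomes, and no lexicographically smaller subset of this size does

Answer: 2, 4, 5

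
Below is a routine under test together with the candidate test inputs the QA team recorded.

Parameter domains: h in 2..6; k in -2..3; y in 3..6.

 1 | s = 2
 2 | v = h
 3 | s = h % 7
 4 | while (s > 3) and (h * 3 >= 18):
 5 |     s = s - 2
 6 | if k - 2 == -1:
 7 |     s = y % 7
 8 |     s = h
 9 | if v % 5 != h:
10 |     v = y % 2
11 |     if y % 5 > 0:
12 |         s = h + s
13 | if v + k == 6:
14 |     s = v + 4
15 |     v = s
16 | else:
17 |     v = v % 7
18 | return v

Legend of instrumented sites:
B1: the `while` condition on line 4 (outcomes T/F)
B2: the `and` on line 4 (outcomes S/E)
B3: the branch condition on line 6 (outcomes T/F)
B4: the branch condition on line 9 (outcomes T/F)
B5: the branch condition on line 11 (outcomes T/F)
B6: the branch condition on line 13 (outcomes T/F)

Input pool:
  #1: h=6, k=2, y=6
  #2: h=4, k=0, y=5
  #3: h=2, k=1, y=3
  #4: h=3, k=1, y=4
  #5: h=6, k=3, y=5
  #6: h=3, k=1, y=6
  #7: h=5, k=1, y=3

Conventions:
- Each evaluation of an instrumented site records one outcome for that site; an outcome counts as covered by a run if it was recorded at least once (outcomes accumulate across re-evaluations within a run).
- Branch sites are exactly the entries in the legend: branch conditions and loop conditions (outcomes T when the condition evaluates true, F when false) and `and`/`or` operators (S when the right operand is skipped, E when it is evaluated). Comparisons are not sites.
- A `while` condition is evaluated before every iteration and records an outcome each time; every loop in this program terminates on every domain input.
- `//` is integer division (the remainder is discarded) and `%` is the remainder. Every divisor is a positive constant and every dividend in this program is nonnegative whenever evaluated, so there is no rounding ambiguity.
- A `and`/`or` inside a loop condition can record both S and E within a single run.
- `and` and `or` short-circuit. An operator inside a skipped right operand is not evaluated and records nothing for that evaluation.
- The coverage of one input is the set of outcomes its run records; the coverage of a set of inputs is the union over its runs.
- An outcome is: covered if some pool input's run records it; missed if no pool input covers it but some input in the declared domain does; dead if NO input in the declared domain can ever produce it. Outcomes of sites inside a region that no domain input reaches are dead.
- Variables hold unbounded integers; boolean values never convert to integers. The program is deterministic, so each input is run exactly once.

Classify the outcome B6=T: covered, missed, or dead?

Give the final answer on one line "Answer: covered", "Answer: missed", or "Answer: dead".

no pool input records B6=T
but domain input (h=3, k=3, y=3) does record it -> reachable, so missed

Answer: missed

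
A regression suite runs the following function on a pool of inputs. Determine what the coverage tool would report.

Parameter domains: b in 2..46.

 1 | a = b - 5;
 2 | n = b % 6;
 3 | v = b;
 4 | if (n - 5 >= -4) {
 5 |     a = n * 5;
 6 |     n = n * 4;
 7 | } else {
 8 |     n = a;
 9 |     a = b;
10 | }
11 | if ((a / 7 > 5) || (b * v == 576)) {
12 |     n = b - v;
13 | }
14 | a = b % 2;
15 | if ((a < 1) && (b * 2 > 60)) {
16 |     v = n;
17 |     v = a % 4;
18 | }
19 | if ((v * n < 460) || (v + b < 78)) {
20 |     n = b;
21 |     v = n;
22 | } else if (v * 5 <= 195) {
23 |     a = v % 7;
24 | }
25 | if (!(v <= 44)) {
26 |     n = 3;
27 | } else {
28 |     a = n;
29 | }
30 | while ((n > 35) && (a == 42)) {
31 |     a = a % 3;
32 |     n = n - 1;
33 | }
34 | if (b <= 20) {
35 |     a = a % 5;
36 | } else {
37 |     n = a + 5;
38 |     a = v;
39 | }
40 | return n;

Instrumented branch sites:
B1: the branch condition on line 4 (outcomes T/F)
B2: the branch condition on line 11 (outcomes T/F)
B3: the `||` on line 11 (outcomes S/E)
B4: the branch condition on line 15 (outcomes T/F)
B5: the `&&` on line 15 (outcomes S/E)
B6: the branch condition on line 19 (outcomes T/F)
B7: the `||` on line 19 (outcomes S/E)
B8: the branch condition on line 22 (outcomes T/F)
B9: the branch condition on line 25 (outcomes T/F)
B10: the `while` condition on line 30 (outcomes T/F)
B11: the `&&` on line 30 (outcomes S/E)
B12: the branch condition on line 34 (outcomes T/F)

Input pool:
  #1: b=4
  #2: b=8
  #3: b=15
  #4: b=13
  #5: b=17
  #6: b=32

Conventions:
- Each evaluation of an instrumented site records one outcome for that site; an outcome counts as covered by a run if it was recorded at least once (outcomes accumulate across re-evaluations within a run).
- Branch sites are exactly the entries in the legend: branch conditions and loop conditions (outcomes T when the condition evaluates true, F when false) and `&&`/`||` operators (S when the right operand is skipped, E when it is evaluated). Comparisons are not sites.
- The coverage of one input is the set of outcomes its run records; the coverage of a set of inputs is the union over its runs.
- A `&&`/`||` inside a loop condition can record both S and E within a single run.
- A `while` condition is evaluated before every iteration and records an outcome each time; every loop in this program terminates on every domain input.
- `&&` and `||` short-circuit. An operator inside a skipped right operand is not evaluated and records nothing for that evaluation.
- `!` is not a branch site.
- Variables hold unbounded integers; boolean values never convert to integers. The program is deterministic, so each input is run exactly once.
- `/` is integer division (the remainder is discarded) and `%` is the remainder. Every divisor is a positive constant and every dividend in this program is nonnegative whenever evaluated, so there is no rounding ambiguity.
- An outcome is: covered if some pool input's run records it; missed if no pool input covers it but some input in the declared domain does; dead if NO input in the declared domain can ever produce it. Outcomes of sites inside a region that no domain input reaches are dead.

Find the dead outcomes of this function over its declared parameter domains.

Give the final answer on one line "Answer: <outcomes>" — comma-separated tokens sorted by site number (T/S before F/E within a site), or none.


exhaustive pass over the 45-input domain:
  reachable outcomes have witnesses, e.g. B1=T (e.g. b=2), B1=F (e.g. b=6), B2=T (e.g. b=24), B2=F (e.g. b=2)
Answer: none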